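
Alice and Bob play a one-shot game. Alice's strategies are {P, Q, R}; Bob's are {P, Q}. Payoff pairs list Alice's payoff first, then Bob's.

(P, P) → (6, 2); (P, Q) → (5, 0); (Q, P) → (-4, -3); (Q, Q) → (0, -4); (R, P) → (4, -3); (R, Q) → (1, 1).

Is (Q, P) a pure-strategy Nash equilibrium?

Holding Bob at P: Alice gets -4 from Q but could get 6 by switching to P. Alice has a profitable deviation.

No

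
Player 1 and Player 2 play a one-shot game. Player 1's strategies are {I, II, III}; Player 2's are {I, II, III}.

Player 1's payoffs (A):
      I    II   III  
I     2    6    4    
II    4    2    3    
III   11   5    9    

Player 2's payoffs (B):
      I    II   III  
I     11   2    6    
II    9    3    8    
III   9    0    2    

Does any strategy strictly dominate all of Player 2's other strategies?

I

A strategy is strictly dominant if it gives Player 2 a strictly higher payoff than every other strategy, against every choice by the opponent.
I strictly dominates: vs I: 11 > each of {2, 6}; vs II: 9 > each of {3, 8}; vs III: 9 > each of {0, 2}.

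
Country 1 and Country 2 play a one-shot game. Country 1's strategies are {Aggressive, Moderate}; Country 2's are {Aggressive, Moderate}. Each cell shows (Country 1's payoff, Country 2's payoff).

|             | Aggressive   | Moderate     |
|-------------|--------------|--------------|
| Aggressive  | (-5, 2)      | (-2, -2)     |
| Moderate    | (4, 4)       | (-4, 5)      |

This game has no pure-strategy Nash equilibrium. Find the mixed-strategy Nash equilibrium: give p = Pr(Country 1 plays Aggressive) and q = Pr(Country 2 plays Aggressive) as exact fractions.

Each player's mixing probability is pinned down by making the *other* player indifferent.
Country 2 indifferent between Aggressive and Moderate: p·2 + (1−p)·4 = p·(-2) + (1−p)·5 ⟹ 4 + (-2)p = 5 + (-7)p ⟹ p = 1/5.
Country 1 indifferent between Aggressive and Moderate: q·(-5) + (1−q)·(-2) = q·4 + (1−q)·(-4) ⟹ (-2) + (-3)q = (-4) + 8q ⟹ q = 2/11.

p = 1/5, q = 2/11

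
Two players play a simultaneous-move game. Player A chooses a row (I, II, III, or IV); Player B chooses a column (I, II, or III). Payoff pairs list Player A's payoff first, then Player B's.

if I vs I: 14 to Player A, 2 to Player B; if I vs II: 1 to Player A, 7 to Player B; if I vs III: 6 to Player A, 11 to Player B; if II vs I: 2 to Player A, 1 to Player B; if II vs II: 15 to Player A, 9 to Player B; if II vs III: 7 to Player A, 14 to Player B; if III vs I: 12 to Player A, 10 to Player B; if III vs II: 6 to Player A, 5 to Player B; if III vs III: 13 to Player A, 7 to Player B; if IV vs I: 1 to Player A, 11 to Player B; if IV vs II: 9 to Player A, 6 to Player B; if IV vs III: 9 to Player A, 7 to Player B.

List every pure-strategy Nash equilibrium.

Find each player's best response to every opponent strategy; NE are the intersections.
Player A's best responses — vs I: I (payoff 14); vs II: II (payoff 15); vs III: III (payoff 13).
Player B's best responses — vs I: III (payoff 11); vs II: III (payoff 14); vs III: I (payoff 10); vs IV: I (payoff 11).
No cell has both players best-responding. For instance, Player A's best reply to II is II, but against II Player B prefers III over II.

No pure-strategy Nash equilibrium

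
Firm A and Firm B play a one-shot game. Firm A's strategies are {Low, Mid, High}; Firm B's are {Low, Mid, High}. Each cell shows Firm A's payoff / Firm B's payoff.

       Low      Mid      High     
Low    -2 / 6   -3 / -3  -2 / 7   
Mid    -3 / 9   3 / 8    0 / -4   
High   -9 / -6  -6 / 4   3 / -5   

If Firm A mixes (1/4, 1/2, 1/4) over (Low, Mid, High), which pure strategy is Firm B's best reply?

Compute Firm B's expected payoff from each pure strategy against the given mix.
Low: (1/4)·6 + (1/2)·9 + (1/4)·(-6) = 9/2
Mid: (1/4)·(-3) + (1/2)·8 + (1/4)·4 = 17/4
High: (1/4)·7 + (1/2)·(-4) + (1/4)·(-5) = -3/2
Highest expected payoff is 9/2, from Low.

Low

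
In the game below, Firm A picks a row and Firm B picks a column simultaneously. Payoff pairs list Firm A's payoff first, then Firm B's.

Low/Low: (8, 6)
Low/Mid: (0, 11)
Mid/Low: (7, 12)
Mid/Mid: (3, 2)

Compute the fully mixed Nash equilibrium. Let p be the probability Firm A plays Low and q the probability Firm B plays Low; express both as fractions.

In a mixed NE each player is indifferent between their pure strategies, so the opponent's mix sets the indifference.
Firm B indifferent between Low and Mid: p·6 + (1−p)·12 = p·11 + (1−p)·2 ⟹ 12 + (-6)p = 2 + 9p ⟹ p = 2/3.
Firm A indifferent between Low and Mid: q·8 + (1−q)·0 = q·7 + (1−q)·3 ⟹ 0 + 8q = 3 + 4q ⟹ q = 3/4.

p = 2/3, q = 3/4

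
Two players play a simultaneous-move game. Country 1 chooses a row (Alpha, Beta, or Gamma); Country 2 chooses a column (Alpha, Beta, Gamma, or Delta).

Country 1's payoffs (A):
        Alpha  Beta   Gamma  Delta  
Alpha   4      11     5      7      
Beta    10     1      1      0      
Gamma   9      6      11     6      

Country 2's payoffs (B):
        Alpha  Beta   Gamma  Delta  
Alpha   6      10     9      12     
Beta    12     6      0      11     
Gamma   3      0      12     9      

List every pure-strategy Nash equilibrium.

(Alpha, Delta), (Beta, Alpha), and (Gamma, Gamma)

A profile is a Nash equilibrium when each player is best-responding to the other.
Country 1's best responses — vs Alpha: Beta (payoff 10); vs Beta: Alpha (payoff 11); vs Gamma: Gamma (payoff 11); vs Delta: Alpha (payoff 7).
Country 2's best responses — vs Alpha: Delta (payoff 12); vs Beta: Alpha (payoff 12); vs Gamma: Gamma (payoff 12).
Mutual best responses occur at (Alpha, Delta), (Beta, Alpha), and (Gamma, Gamma); at each, neither player gains by switching.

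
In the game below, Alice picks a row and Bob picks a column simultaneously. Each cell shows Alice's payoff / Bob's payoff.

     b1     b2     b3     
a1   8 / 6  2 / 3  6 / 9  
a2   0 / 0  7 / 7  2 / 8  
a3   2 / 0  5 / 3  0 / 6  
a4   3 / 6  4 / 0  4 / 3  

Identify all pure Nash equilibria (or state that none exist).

A profile is a Nash equilibrium when each player is best-responding to the other.
Alice's best responses — vs b1: a1 (payoff 8); vs b2: a2 (payoff 7); vs b3: a1 (payoff 6).
Bob's best responses — vs a1: b3 (payoff 9); vs a2: b3 (payoff 8); vs a3: b3 (payoff 6); vs a4: b1 (payoff 6).
The only mutual best response is (a1, b3); neither player gains by switching there.

(a1, b3)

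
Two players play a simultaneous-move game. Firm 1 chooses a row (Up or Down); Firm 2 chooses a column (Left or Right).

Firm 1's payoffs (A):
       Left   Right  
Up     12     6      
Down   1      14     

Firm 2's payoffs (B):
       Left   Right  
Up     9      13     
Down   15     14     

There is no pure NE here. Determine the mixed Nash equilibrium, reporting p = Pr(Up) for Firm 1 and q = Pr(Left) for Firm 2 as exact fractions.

p = 1/5, q = 8/19

Each player's mixing probability is pinned down by making the *other* player indifferent.
Firm 2 indifferent between Left and Right: p·9 + (1−p)·15 = p·13 + (1−p)·14 ⟹ 15 + (-6)p = 14 + (-1)p ⟹ p = 1/5.
Firm 1 indifferent between Up and Down: q·12 + (1−q)·6 = q·1 + (1−q)·14 ⟹ 6 + 6q = 14 + (-13)q ⟹ q = 8/19.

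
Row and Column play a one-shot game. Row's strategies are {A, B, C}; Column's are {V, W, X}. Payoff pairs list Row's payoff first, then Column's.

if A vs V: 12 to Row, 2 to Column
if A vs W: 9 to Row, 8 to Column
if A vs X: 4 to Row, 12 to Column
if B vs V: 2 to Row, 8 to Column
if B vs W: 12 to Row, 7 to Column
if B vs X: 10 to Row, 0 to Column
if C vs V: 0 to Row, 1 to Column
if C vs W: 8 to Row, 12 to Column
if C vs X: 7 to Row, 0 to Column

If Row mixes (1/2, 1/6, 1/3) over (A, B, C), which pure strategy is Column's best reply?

Compute Column's expected payoff from each pure strategy against the given mix.
V: (1/2)·2 + (1/6)·8 + (1/3)·1 = 8/3
W: (1/2)·8 + (1/6)·7 + (1/3)·12 = 55/6
X: (1/2)·12 + (1/6)·0 + (1/3)·0 = 6
Highest expected payoff is 55/6, from W.

W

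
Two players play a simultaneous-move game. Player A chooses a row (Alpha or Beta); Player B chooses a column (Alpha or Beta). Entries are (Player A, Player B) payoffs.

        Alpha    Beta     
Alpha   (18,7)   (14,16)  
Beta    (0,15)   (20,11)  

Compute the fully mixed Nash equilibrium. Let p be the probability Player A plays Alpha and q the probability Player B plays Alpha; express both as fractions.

Each player's mixing probability is pinned down by making the *other* player indifferent.
Player B indifferent between Alpha and Beta: p·7 + (1−p)·15 = p·16 + (1−p)·11 ⟹ 15 + (-8)p = 11 + 5p ⟹ p = 4/13.
Player A indifferent between Alpha and Beta: q·18 + (1−q)·14 = q·0 + (1−q)·20 ⟹ 14 + 4q = 20 + (-20)q ⟹ q = 1/4.

p = 4/13, q = 1/4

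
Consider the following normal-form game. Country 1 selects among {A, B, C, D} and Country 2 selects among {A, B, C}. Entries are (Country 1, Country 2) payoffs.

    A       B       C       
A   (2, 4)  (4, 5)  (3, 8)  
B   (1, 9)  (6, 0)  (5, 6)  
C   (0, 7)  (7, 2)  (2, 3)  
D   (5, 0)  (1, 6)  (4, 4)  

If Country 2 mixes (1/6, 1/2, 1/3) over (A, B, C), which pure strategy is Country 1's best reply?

B

Country 1's best reply maximizes expected payoff against the mix.
A: (1/6)·2 + (1/2)·4 + (1/3)·3 = 10/3
B: (1/6)·1 + (1/2)·6 + (1/3)·5 = 29/6
C: (1/6)·0 + (1/2)·7 + (1/3)·2 = 25/6
D: (1/6)·5 + (1/2)·1 + (1/3)·4 = 8/3
Highest expected payoff is 29/6, from B.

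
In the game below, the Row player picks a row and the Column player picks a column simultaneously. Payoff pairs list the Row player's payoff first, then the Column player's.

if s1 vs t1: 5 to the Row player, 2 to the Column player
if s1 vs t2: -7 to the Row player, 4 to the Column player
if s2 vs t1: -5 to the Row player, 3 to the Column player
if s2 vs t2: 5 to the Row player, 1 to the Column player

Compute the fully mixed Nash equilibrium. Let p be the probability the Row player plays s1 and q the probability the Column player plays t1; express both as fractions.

In a mixed NE each player is indifferent between their pure strategies, so the opponent's mix sets the indifference.
The Column player indifferent between t1 and t2: p·2 + (1−p)·3 = p·4 + (1−p)·1 ⟹ 3 + (-1)p = 1 + 3p ⟹ p = 1/2.
The Row player indifferent between s1 and s2: q·5 + (1−q)·(-7) = q·(-5) + (1−q)·5 ⟹ (-7) + 12q = 5 + (-10)q ⟹ q = 6/11.

p = 1/2, q = 6/11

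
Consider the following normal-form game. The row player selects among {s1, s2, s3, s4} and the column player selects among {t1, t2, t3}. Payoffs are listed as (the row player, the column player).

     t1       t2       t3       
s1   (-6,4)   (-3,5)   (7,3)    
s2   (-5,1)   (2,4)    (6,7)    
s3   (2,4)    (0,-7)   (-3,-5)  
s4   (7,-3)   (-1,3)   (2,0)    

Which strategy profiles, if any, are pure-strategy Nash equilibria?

There is no pure-strategy Nash equilibrium

Find each player's best response to every opponent strategy; NE are the intersections.
The row player's best responses — vs t1: s4 (payoff 7); vs t2: s2 (payoff 2); vs t3: s1 (payoff 7).
The column player's best responses — vs s1: t2 (payoff 5); vs s2: t3 (payoff 7); vs s3: t1 (payoff 4); vs s4: t2 (payoff 3).
No cell has both players best-responding. For instance, the row player's best reply to t1 is s4, but against s4 the column player prefers t2 over t1.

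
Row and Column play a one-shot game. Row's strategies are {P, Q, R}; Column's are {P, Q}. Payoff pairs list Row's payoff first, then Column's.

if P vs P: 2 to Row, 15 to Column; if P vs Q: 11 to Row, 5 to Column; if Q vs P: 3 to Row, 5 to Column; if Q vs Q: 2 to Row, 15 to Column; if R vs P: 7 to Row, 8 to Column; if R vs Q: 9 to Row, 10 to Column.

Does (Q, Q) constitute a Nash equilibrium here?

Holding Column at Q: Row gets 2 from Q but could get 11 by switching to P. Row has a profitable deviation.

No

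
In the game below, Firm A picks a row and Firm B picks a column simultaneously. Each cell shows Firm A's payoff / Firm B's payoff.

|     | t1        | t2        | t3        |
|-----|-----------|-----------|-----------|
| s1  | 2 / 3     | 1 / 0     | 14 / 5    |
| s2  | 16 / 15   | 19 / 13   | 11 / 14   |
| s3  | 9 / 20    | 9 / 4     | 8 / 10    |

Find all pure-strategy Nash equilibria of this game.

A profile is a Nash equilibrium when each player is best-responding to the other.
Firm A's best responses — vs t1: s2 (payoff 16); vs t2: s2 (payoff 19); vs t3: s1 (payoff 14).
Firm B's best responses — vs s1: t3 (payoff 5); vs s2: t1 (payoff 15); vs s3: t1 (payoff 20).
Mutual best responses occur at (s1, t3) and (s2, t1); at each, neither player gains by switching.

(s1, t3) and (s2, t1)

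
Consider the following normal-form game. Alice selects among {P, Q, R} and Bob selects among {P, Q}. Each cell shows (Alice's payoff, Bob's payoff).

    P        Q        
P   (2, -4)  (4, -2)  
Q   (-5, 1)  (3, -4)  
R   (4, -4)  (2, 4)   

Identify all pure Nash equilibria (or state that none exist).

Check mutual best responses: a cell is a NE iff neither player can gain by unilaterally deviating.
Alice's best responses — vs P: R (payoff 4); vs Q: P (payoff 4).
Bob's best responses — vs P: Q (payoff -2); vs Q: P (payoff 1); vs R: Q (payoff 4).
The only mutual best response is (P, Q); neither player gains by switching there.

(P, Q)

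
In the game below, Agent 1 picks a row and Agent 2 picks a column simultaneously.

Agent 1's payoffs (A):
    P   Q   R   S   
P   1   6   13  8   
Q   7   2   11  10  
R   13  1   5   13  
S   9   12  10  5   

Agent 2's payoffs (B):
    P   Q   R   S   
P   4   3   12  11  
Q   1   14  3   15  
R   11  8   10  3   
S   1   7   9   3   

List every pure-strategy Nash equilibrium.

A profile is a Nash equilibrium when each player is best-responding to the other.
Agent 1's best responses — vs P: R (payoff 13); vs Q: S (payoff 12); vs R: P (payoff 13); vs S: R (payoff 13).
Agent 2's best responses — vs P: R (payoff 12); vs Q: S (payoff 15); vs R: P (payoff 11); vs S: R (payoff 9).
Mutual best responses occur at (P, R) and (R, P); at each, neither player gains by switching.

(P, R) and (R, P)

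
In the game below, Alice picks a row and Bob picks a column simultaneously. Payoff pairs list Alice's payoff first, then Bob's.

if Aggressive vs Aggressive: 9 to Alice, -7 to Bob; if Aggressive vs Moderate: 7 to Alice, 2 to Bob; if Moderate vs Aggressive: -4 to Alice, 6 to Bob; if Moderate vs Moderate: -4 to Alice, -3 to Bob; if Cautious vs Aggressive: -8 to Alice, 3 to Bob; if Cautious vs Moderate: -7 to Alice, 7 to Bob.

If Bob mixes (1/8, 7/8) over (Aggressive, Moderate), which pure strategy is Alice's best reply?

Compute Alice's expected payoff from each pure strategy against the given mix.
Aggressive: (1/8)·9 + (7/8)·7 = 29/4
Moderate: (1/8)·(-4) + (7/8)·(-4) = -4
Cautious: (1/8)·(-8) + (7/8)·(-7) = -57/8
Highest expected payoff is 29/4, from Aggressive.

Aggressive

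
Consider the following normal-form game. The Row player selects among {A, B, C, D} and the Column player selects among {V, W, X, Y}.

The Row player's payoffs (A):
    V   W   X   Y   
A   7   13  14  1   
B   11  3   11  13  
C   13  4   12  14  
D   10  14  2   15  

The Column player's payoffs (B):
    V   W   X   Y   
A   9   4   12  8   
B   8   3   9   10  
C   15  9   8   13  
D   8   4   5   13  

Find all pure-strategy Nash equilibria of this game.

(A, X), (C, V), and (D, Y)

Find each player's best response to every opponent strategy; NE are the intersections.
The Row player's best responses — vs V: C (payoff 13); vs W: D (payoff 14); vs X: A (payoff 14); vs Y: D (payoff 15).
The Column player's best responses — vs A: X (payoff 12); vs B: Y (payoff 10); vs C: V (payoff 15); vs D: Y (payoff 13).
Mutual best responses occur at (A, X), (C, V), and (D, Y); at each, neither player gains by switching.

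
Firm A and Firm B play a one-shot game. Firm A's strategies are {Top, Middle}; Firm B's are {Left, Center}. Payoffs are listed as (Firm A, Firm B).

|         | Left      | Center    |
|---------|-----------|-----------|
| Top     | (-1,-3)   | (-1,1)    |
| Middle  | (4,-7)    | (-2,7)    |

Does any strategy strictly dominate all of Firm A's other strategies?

A strategy is strictly dominant if it gives Firm A a strictly higher payoff than every other strategy, against every choice by the opponent.
Top is not dominant: against Left, Middle gives 4 > -1.
Middle is not dominant: against Center, Top gives -1 > -2.
No single strategy is best against every opponent action.

No strictly dominant strategy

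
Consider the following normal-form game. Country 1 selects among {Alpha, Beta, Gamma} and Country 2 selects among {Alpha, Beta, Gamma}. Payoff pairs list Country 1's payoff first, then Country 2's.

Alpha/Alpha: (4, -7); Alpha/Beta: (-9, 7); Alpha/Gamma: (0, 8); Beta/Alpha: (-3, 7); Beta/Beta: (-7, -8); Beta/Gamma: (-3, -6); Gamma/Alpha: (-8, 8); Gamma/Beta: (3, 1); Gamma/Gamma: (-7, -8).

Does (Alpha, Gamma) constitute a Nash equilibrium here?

Yes

Holding Country 2 at Gamma: Country 1 gets 0 from Alpha, versus -3 from Beta, -7 from Gamma. No profitable deviation for Country 1.
Holding Country 1 at Alpha: Country 2 gets 8 from Gamma, versus -7 from Alpha, 7 from Beta. No profitable deviation for Country 2 either.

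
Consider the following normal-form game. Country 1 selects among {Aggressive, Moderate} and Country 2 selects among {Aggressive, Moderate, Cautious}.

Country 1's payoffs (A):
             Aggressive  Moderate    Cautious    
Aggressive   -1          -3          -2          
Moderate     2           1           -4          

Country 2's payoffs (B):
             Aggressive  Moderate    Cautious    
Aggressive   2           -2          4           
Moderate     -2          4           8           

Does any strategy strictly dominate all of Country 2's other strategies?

Cautious

Check whether one of Country 2's strategies beats all alternatives regardless of what the opponent does.
Cautious strictly dominates: vs Aggressive: 4 > each of {2, -2}; vs Moderate: 8 > each of {-2, 4}.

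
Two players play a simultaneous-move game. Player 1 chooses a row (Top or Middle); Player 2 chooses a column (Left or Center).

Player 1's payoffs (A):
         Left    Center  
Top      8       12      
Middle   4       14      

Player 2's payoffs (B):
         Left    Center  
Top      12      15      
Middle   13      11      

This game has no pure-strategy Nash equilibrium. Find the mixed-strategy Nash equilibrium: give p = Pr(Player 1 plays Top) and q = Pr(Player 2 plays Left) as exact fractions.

p = 2/5, q = 1/3

Each player's mixing probability is pinned down by making the *other* player indifferent.
Player 2 indifferent between Left and Center: p·12 + (1−p)·13 = p·15 + (1−p)·11 ⟹ 13 + (-1)p = 11 + 4p ⟹ p = 2/5.
Player 1 indifferent between Top and Middle: q·8 + (1−q)·12 = q·4 + (1−q)·14 ⟹ 12 + (-4)q = 14 + (-10)q ⟹ q = 1/3.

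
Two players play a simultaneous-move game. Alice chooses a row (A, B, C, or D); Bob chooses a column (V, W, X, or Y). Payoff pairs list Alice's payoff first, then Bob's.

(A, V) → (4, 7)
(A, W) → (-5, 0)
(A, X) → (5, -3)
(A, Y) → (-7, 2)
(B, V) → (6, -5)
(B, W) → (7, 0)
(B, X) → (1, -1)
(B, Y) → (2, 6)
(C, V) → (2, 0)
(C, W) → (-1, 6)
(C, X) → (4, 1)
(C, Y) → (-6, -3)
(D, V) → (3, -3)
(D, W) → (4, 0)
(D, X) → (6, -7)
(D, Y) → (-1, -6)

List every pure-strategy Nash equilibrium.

(B, Y)

A profile is a Nash equilibrium when each player is best-responding to the other.
Alice's best responses — vs V: B (payoff 6); vs W: B (payoff 7); vs X: D (payoff 6); vs Y: B (payoff 2).
Bob's best responses — vs A: V (payoff 7); vs B: Y (payoff 6); vs C: W (payoff 6); vs D: W (payoff 0).
The only mutual best response is (B, Y); neither player gains by switching there.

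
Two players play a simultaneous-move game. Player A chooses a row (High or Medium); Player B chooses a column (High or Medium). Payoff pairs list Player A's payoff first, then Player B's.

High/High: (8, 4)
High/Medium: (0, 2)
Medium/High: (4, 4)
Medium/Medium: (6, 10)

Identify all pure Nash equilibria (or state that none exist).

Find each player's best response to every opponent strategy; NE are the intersections.
Player A's best responses — vs High: High (payoff 8); vs Medium: Medium (payoff 6).
Player B's best responses — vs High: High (payoff 4); vs Medium: Medium (payoff 10).
Mutual best responses occur at (High, High) and (Medium, Medium); at each, neither player gains by switching.

(High, High) and (Medium, Medium)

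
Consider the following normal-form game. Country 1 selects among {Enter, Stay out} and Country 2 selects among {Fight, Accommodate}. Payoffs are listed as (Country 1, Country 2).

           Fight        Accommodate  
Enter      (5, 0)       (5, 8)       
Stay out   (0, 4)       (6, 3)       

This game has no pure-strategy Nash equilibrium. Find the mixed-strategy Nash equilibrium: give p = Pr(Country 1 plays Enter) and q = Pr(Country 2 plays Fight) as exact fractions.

In a mixed NE each player is indifferent between their pure strategies, so the opponent's mix sets the indifference.
Country 2 indifferent between Fight and Accommodate: p·0 + (1−p)·4 = p·8 + (1−p)·3 ⟹ 4 + (-4)p = 3 + 5p ⟹ p = 1/9.
Country 1 indifferent between Enter and Stay out: q·5 + (1−q)·5 = q·0 + (1−q)·6 ⟹ 5 + 0q = 6 + (-6)q ⟹ q = 1/6.

p = 1/9, q = 1/6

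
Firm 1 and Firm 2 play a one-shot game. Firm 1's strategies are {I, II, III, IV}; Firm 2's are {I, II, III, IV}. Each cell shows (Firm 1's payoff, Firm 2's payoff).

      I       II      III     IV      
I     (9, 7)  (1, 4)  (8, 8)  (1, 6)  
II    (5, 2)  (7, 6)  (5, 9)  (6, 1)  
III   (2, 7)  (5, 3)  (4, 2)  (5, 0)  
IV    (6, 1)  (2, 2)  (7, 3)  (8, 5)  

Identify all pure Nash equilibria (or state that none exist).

Find each player's best response to every opponent strategy; NE are the intersections.
Firm 1's best responses — vs I: I (payoff 9); vs II: II (payoff 7); vs III: I (payoff 8); vs IV: IV (payoff 8).
Firm 2's best responses — vs I: III (payoff 8); vs II: III (payoff 9); vs III: I (payoff 7); vs IV: IV (payoff 5).
Mutual best responses occur at (I, III) and (IV, IV); at each, neither player gains by switching.

(I, III) and (IV, IV)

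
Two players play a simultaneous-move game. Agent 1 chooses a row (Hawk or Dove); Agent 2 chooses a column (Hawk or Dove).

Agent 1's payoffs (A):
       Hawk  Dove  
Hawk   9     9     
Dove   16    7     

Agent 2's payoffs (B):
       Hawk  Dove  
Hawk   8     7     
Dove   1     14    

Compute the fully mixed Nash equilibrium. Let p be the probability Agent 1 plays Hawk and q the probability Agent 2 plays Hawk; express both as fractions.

Each player's mixing probability is pinned down by making the *other* player indifferent.
Agent 2 indifferent between Hawk and Dove: p·8 + (1−p)·1 = p·7 + (1−p)·14 ⟹ 1 + 7p = 14 + (-7)p ⟹ p = 13/14.
Agent 1 indifferent between Hawk and Dove: q·9 + (1−q)·9 = q·16 + (1−q)·7 ⟹ 9 + 0q = 7 + 9q ⟹ q = 2/9.

p = 13/14, q = 2/9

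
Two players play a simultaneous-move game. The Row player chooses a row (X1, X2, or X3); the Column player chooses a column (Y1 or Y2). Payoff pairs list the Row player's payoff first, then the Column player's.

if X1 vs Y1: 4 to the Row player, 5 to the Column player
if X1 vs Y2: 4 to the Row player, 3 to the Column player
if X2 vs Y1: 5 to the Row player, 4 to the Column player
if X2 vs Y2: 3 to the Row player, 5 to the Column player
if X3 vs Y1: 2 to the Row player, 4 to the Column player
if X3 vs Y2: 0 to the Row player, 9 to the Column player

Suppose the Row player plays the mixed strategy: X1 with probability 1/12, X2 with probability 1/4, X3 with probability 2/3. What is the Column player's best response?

The Column player's best reply maximizes expected payoff against the mix.
Y1: (1/12)·5 + (1/4)·4 + (2/3)·4 = 49/12
Y2: (1/12)·3 + (1/4)·5 + (2/3)·9 = 15/2
Highest expected payoff is 15/2, from Y2.

Y2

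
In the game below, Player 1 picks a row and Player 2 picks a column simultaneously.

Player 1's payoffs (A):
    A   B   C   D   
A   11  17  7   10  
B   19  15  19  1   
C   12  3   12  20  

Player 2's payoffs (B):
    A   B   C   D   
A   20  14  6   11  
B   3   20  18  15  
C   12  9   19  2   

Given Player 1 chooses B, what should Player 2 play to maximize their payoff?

With Player 1 fixed at B, Player 2's payoffs are: A → 3, B → 20, C → 18, D → 15.
The maximum is 20, achieved by B.

B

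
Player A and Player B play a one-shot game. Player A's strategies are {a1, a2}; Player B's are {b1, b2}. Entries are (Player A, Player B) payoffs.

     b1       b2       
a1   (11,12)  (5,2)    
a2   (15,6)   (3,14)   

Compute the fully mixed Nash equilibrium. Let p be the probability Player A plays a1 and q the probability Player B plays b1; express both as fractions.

Each player's mixing probability is pinned down by making the *other* player indifferent.
Player B indifferent between b1 and b2: p·12 + (1−p)·6 = p·2 + (1−p)·14 ⟹ 6 + 6p = 14 + (-12)p ⟹ p = 4/9.
Player A indifferent between a1 and a2: q·11 + (1−q)·5 = q·15 + (1−q)·3 ⟹ 5 + 6q = 3 + 12q ⟹ q = 1/3.

p = 4/9, q = 1/3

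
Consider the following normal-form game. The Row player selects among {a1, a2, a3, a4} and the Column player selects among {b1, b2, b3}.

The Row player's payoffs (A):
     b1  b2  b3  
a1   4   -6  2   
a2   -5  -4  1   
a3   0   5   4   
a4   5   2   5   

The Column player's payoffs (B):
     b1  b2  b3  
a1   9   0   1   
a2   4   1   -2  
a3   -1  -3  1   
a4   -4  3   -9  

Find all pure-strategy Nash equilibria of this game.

None

Check mutual best responses: a cell is a NE iff neither player can gain by unilaterally deviating.
The Row player's best responses — vs b1: a4 (payoff 5); vs b2: a3 (payoff 5); vs b3: a4 (payoff 5).
The Column player's best responses — vs a1: b1 (payoff 9); vs a2: b1 (payoff 4); vs a3: b3 (payoff 1); vs a4: b2 (payoff 3).
No cell has both players best-responding. For instance, the Row player's best reply to b3 is a4, but against a4 the Column player prefers b2 over b3.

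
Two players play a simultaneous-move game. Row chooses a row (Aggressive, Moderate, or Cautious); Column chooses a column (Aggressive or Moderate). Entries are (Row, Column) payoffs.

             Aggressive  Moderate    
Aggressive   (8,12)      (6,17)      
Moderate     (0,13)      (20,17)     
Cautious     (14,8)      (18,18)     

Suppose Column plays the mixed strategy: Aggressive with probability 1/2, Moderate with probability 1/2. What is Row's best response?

Cautious

Compute Row's expected payoff from each pure strategy against the given mix.
Aggressive: (1/2)·8 + (1/2)·6 = 7
Moderate: (1/2)·0 + (1/2)·20 = 10
Cautious: (1/2)·14 + (1/2)·18 = 16
Highest expected payoff is 16, from Cautious.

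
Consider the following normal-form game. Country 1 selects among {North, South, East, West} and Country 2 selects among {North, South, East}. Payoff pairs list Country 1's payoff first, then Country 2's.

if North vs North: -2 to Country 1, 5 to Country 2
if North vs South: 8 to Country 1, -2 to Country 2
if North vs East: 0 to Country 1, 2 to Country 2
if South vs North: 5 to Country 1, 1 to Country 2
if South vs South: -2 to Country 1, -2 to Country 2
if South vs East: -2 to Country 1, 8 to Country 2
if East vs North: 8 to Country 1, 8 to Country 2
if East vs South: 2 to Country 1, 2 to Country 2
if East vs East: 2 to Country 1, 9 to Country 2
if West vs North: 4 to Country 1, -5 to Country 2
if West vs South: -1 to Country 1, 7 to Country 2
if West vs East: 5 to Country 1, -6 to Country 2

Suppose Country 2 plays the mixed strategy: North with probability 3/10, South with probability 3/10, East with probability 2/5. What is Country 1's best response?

East

Compute Country 1's expected payoff from each pure strategy against the given mix.
North: (3/10)·(-2) + (3/10)·8 + (2/5)·0 = 9/5
South: (3/10)·5 + (3/10)·(-2) + (2/5)·(-2) = 1/10
East: (3/10)·8 + (3/10)·2 + (2/5)·2 = 19/5
West: (3/10)·4 + (3/10)·(-1) + (2/5)·5 = 29/10
Highest expected payoff is 19/5, from East.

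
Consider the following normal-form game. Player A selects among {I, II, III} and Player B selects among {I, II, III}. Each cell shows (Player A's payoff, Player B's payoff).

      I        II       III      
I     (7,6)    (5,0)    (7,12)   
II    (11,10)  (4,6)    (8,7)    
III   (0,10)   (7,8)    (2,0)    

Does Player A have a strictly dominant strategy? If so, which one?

A strategy is strictly dominant if it gives Player A a strictly higher payoff than every other strategy, against every choice by the opponent.
I is not dominant: against I, II gives 11 > 7.
II is not dominant: against II, I gives 5 > 4.
III is not dominant: against I, I gives 7 > 0.
No single strategy is best against every opponent action.

None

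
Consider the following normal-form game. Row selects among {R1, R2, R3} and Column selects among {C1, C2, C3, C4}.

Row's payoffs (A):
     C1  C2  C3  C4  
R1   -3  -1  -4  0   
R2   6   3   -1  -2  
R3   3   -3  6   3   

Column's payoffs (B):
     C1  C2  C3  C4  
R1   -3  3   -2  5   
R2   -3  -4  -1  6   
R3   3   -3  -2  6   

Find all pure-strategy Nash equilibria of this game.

Check mutual best responses: a cell is a NE iff neither player can gain by unilaterally deviating.
Row's best responses — vs C1: R2 (payoff 6); vs C2: R2 (payoff 3); vs C3: R3 (payoff 6); vs C4: R3 (payoff 3).
Column's best responses — vs R1: C4 (payoff 5); vs R2: C4 (payoff 6); vs R3: C4 (payoff 6).
The only mutual best response is (R3, C4); neither player gains by switching there.

(R3, C4)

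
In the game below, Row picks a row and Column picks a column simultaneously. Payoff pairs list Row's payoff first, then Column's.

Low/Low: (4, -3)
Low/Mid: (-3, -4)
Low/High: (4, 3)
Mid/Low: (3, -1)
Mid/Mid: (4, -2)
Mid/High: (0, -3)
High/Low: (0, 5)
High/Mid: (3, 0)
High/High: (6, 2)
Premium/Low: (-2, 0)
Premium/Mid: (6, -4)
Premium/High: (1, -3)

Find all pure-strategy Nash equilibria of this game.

Check mutual best responses: a cell is a NE iff neither player can gain by unilaterally deviating.
Row's best responses — vs Low: Low (payoff 4); vs Mid: Premium (payoff 6); vs High: High (payoff 6).
Column's best responses — vs Low: High (payoff 3); vs Mid: Low (payoff -1); vs High: Low (payoff 5); vs Premium: Low (payoff 0).
No cell has both players best-responding. For instance, Row's best reply to High is High, but against High Column prefers Low over High.

No pure-strategy Nash equilibrium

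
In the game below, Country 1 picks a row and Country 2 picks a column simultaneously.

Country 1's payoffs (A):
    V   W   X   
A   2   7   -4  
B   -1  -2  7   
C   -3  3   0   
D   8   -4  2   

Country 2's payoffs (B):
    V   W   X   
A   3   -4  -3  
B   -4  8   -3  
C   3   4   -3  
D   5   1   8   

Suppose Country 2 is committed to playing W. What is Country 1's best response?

A

With Country 2 fixed at W, Country 1's payoffs are: A → 7, B → -2, C → 3, D → -4.
The maximum is 7, achieved by A.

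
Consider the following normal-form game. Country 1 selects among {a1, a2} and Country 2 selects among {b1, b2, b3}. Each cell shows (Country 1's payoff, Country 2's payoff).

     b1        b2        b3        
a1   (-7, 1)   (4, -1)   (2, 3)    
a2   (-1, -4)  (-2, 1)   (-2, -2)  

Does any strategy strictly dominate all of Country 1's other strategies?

A strategy is strictly dominant if it gives Country 1 a strictly higher payoff than every other strategy, against every choice by the opponent.
a1 is not dominant: against b1, a2 gives -1 > -7.
a2 is not dominant: against b2, a1 gives 4 > -2.
No single strategy is best against every opponent action.

No strictly dominant strategy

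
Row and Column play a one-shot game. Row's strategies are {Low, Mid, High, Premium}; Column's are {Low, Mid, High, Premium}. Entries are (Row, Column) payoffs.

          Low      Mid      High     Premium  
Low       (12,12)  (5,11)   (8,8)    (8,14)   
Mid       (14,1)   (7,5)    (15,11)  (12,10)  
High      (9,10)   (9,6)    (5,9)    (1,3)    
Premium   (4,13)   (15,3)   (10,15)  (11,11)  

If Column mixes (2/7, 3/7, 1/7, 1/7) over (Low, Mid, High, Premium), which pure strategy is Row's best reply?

Mid

Compute Row's expected payoff from each pure strategy against the given mix.
Low: (2/7)·12 + (3/7)·5 + (1/7)·8 + (1/7)·8 = 55/7
Mid: (2/7)·14 + (3/7)·7 + (1/7)·15 + (1/7)·12 = 76/7
High: (2/7)·9 + (3/7)·9 + (1/7)·5 + (1/7)·1 = 51/7
Premium: (2/7)·4 + (3/7)·15 + (1/7)·10 + (1/7)·11 = 74/7
Highest expected payoff is 76/7, from Mid.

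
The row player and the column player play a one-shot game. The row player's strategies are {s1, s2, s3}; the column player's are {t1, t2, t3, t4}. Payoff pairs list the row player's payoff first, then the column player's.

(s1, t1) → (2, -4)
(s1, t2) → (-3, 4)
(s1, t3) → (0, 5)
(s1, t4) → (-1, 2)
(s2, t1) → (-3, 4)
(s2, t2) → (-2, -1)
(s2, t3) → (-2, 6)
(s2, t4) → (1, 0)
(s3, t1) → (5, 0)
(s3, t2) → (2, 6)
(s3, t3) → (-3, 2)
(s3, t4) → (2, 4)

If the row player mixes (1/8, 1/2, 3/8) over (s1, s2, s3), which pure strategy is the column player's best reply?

t3

The column player's best reply maximizes expected payoff against the mix.
t1: (1/8)·(-4) + (1/2)·4 + (3/8)·0 = 3/2
t2: (1/8)·4 + (1/2)·(-1) + (3/8)·6 = 9/4
t3: (1/8)·5 + (1/2)·6 + (3/8)·2 = 35/8
t4: (1/8)·2 + (1/2)·0 + (3/8)·4 = 7/4
Highest expected payoff is 35/8, from t3.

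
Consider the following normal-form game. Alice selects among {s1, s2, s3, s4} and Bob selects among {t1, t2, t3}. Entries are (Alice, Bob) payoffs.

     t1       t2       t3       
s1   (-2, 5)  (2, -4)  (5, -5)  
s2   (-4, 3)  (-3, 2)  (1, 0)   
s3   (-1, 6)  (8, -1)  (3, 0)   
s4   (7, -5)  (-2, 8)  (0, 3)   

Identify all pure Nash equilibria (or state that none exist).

No pure-strategy Nash equilibrium

Find each player's best response to every opponent strategy; NE are the intersections.
Alice's best responses — vs t1: s4 (payoff 7); vs t2: s3 (payoff 8); vs t3: s1 (payoff 5).
Bob's best responses — vs s1: t1 (payoff 5); vs s2: t1 (payoff 3); vs s3: t1 (payoff 6); vs s4: t2 (payoff 8).
No cell has both players best-responding. For instance, Alice's best reply to t1 is s4, but against s4 Bob prefers t2 over t1.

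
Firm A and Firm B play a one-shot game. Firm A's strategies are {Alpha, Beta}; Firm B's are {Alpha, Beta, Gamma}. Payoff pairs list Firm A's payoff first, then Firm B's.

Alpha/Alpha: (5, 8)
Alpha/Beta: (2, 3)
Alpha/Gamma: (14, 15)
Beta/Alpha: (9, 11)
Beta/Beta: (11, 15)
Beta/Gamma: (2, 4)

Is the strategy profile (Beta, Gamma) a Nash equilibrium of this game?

Holding Firm B at Gamma: Firm A gets 2 from Beta but could get 14 by switching to Alpha. Firm A has a profitable deviation.

No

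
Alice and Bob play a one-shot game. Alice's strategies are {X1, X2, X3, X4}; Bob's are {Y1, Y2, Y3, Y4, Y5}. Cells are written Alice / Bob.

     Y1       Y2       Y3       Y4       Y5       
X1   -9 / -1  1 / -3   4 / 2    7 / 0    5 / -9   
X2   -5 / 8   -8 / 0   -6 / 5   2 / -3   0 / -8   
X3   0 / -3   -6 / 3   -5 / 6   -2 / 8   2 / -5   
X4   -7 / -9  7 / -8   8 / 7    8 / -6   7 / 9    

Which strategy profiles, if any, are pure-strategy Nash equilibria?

(X4, Y5)

A profile is a Nash equilibrium when each player is best-responding to the other.
Alice's best responses — vs Y1: X3 (payoff 0); vs Y2: X4 (payoff 7); vs Y3: X4 (payoff 8); vs Y4: X4 (payoff 8); vs Y5: X4 (payoff 7).
Bob's best responses — vs X1: Y3 (payoff 2); vs X2: Y1 (payoff 8); vs X3: Y4 (payoff 8); vs X4: Y5 (payoff 9).
The only mutual best response is (X4, Y5); neither player gains by switching there.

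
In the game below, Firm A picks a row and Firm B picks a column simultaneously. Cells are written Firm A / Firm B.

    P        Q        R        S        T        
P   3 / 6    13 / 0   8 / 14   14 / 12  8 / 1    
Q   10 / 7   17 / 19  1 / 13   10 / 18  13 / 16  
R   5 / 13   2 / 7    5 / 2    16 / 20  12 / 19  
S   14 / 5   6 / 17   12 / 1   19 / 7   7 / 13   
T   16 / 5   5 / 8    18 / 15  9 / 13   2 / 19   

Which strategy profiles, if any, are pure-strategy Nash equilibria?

Find each player's best response to every opponent strategy; NE are the intersections.
Firm A's best responses — vs P: T (payoff 16); vs Q: Q (payoff 17); vs R: T (payoff 18); vs S: S (payoff 19); vs T: Q (payoff 13).
Firm B's best responses — vs P: R (payoff 14); vs Q: Q (payoff 19); vs R: S (payoff 20); vs S: Q (payoff 17); vs T: T (payoff 19).
The only mutual best response is (Q, Q); neither player gains by switching there.

(Q, Q)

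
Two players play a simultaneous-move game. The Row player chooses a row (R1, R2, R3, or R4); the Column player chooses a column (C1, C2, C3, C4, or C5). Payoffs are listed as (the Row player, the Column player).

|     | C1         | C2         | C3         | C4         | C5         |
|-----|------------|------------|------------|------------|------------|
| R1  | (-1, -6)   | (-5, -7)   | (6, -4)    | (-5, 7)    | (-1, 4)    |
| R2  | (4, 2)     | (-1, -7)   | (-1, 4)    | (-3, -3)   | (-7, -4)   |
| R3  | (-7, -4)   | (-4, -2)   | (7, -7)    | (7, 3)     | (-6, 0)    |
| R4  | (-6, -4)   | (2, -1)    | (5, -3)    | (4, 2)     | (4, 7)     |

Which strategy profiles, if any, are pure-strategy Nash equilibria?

(R3, C4) and (R4, C5)

Check mutual best responses: a cell is a NE iff neither player can gain by unilaterally deviating.
The Row player's best responses — vs C1: R2 (payoff 4); vs C2: R4 (payoff 2); vs C3: R3 (payoff 7); vs C4: R3 (payoff 7); vs C5: R4 (payoff 4).
The Column player's best responses — vs R1: C4 (payoff 7); vs R2: C3 (payoff 4); vs R3: C4 (payoff 3); vs R4: C5 (payoff 7).
Mutual best responses occur at (R3, C4) and (R4, C5); at each, neither player gains by switching.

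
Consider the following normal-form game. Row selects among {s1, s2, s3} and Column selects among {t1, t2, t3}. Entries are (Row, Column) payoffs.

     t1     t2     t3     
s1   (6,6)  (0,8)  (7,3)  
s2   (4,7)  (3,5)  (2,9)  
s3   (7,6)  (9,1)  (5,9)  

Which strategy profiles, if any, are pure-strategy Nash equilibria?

No pure-strategy Nash equilibrium

A profile is a Nash equilibrium when each player is best-responding to the other.
Row's best responses — vs t1: s3 (payoff 7); vs t2: s3 (payoff 9); vs t3: s1 (payoff 7).
Column's best responses — vs s1: t2 (payoff 8); vs s2: t3 (payoff 9); vs s3: t3 (payoff 9).
No cell has both players best-responding. For instance, Row's best reply to t3 is s1, but against s1 Column prefers t2 over t3.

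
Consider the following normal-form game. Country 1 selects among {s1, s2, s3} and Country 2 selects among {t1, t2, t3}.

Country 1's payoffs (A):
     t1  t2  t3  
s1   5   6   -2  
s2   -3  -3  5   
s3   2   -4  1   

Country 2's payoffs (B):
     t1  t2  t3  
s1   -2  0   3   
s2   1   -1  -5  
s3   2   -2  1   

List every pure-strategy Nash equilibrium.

None

A profile is a Nash equilibrium when each player is best-responding to the other.
Country 1's best responses — vs t1: s1 (payoff 5); vs t2: s1 (payoff 6); vs t3: s2 (payoff 5).
Country 2's best responses — vs s1: t3 (payoff 3); vs s2: t1 (payoff 1); vs s3: t1 (payoff 2).
No cell has both players best-responding. For instance, Country 1's best reply to t2 is s1, but against s1 Country 2 prefers t3 over t2.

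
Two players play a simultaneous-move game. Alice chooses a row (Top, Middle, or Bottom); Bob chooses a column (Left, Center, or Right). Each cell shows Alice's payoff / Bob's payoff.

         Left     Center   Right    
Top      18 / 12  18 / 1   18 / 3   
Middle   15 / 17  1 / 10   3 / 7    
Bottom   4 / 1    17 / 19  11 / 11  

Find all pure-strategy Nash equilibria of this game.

Find each player's best response to every opponent strategy; NE are the intersections.
Alice's best responses — vs Left: Top (payoff 18); vs Center: Top (payoff 18); vs Right: Top (payoff 18).
Bob's best responses — vs Top: Left (payoff 12); vs Middle: Left (payoff 17); vs Bottom: Center (payoff 19).
The only mutual best response is (Top, Left); neither player gains by switching there.

(Top, Left)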